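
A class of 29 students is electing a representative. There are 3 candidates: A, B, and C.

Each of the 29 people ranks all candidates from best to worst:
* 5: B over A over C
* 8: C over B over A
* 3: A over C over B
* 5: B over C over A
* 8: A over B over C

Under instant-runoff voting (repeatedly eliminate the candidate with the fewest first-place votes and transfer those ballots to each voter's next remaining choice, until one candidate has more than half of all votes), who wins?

Round 1: A 11, B 10, C 8. C eliminated.
Round 2: A 11, B 18. B has a majority (≥15).

B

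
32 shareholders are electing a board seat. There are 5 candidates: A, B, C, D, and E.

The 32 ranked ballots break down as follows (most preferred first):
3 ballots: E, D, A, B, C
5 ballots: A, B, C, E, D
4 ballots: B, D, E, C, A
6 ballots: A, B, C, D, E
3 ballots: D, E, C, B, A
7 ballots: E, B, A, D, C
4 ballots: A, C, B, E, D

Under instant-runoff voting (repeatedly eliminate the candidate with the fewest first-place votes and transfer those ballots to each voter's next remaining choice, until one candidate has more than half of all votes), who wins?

E

Round 1: A 15, B 4, C 0, D 3, E 10. C eliminated.
Round 2: A 15, B 4, D 3, E 10. D eliminated.
Round 3: A 15, B 4, E 13. B eliminated.
Round 4: A 15, E 17. E has a majority (≥17).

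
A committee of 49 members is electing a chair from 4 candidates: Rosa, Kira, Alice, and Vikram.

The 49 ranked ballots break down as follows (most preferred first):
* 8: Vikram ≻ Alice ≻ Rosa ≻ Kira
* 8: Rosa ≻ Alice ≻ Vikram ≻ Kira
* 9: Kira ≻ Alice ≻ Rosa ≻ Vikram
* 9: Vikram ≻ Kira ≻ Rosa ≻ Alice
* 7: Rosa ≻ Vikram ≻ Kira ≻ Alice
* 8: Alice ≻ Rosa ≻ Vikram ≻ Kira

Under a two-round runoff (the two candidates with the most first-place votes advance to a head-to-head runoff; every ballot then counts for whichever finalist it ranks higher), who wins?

Rosa

Round 1 first-place votes: Rosa 15, Kira 9, Alice 8, Vikram 17. Vikram and Rosa advance.
Runoff: Vikram is ranked above Rosa on 17 ballots, Rosa above Vikram on 32.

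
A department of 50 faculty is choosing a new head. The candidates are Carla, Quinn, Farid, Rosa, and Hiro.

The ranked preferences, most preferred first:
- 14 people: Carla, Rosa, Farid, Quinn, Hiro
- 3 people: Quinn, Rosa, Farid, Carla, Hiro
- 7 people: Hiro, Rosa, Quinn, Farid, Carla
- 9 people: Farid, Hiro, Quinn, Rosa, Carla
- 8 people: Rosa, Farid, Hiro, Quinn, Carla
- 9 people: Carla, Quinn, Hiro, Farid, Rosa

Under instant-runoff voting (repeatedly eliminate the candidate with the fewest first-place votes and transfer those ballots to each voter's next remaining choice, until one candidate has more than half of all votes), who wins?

Rosa

Round 1: Carla 23, Quinn 3, Farid 9, Rosa 8, Hiro 7. Quinn eliminated.
Round 2: Carla 23, Farid 9, Rosa 11, Hiro 7. Hiro eliminated.
Round 3: Carla 23, Farid 9, Rosa 18. Farid eliminated.
Round 4: Carla 23, Rosa 27. Rosa has a majority (≥26).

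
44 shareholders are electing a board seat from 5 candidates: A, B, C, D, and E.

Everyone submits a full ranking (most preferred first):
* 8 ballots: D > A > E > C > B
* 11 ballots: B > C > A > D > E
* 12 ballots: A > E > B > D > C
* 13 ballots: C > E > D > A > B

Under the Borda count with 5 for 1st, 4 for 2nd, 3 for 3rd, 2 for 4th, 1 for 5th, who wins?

A: 8×4 + 11×3 + 12×5 + 13×2 = 151
B: 8×1 + 11×5 + 12×3 + 13×1 = 112
C: 8×2 + 11×4 + 12×1 + 13×5 = 137
D: 8×5 + 11×2 + 12×2 + 13×3 = 125
E: 8×3 + 11×1 + 12×4 + 13×4 = 135

A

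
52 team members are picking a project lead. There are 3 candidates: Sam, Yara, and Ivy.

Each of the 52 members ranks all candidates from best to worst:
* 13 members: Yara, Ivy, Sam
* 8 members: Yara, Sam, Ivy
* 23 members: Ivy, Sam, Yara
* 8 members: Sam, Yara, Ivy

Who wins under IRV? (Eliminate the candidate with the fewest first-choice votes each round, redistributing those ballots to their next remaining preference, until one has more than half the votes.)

Yara

Round 1: Sam 8, Yara 21, Ivy 23. Sam eliminated.
Round 2: Yara 29, Ivy 23. Yara has a majority (≥27).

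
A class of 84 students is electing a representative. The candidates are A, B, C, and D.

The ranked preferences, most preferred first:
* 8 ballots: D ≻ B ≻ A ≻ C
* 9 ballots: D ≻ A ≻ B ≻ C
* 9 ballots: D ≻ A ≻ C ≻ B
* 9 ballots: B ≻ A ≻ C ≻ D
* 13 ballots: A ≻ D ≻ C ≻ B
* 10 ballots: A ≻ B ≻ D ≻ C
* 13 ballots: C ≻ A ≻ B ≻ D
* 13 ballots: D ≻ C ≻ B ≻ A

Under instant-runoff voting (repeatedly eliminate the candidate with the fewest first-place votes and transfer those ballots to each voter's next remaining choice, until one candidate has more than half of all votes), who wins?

Round 1: A 23, B 9, C 13, D 39. B eliminated.
Round 2: A 32, C 13, D 39. C eliminated.
Round 3: A 45, D 39. A has a majority (≥43).

A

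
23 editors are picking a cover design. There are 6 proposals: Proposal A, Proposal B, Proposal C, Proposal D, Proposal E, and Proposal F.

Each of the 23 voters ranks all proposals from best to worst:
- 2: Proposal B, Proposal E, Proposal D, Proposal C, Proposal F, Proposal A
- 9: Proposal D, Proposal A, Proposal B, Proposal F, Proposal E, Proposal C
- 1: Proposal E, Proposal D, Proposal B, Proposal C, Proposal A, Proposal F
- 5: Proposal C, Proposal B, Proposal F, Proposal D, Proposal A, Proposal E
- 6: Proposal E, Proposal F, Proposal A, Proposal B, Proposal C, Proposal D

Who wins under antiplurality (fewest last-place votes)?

Proposal B

Last-place votes: Proposal A 2, Proposal B 0, Proposal C 9, Proposal D 6, Proposal E 5, Proposal F 1.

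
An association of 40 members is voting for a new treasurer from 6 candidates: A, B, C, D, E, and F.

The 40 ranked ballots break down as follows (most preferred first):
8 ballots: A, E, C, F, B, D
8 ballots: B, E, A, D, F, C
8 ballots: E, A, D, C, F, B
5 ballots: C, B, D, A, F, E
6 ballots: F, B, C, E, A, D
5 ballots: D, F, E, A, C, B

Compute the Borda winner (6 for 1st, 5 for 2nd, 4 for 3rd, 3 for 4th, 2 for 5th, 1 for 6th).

E

A: 8×6 + 8×4 + 8×5 + 5×3 + 6×2 + 5×3 = 162
B: 8×2 + 8×6 + 8×1 + 5×5 + 6×5 + 5×1 = 132
C: 8×4 + 8×1 + 8×3 + 5×6 + 6×4 + 5×2 = 128
D: 8×1 + 8×3 + 8×4 + 5×4 + 6×1 + 5×6 = 120
E: 8×5 + 8×5 + 8×6 + 5×1 + 6×3 + 5×4 = 171
F: 8×3 + 8×2 + 8×2 + 5×2 + 6×6 + 5×5 = 127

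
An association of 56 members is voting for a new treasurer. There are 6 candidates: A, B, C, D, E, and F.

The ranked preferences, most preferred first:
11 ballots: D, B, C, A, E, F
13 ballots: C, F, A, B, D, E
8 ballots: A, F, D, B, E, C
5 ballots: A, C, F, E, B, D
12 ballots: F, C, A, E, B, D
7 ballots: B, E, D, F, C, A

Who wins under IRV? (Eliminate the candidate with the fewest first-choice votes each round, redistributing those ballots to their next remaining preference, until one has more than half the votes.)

C

Round 1: A 13, B 7, C 13, D 11, E 0, F 12. E eliminated.
Round 2: A 13, B 7, C 13, D 11, F 12. B eliminated.
Round 3: A 13, C 13, D 18, F 12. F eliminated.
Round 4: A 13, C 25, D 18. A eliminated.
Round 5: C 30, D 26. C has a majority (≥29).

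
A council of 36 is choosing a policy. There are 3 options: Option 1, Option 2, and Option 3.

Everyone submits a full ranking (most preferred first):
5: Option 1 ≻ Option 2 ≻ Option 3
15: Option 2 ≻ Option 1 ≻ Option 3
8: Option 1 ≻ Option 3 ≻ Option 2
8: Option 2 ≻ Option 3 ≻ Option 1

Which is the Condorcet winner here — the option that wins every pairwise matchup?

Option 2 vs Option 1: 23–13
Option 2 vs Option 3: 28–8
Option 2 beats every other option.

Option 2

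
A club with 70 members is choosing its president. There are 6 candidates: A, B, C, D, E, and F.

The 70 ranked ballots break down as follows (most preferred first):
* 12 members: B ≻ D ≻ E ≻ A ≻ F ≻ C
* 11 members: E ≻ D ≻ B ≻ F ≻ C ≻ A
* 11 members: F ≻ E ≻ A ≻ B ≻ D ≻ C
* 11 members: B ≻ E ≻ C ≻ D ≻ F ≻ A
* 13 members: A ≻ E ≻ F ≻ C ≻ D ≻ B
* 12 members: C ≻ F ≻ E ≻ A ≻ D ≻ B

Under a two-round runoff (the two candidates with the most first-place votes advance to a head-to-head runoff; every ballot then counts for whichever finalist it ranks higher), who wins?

Round 1 first-place votes: A 13, B 23, C 12, D 0, E 11, F 11. B and A advance.
Runoff: B is ranked above A on 34 ballots, A above B on 36.

A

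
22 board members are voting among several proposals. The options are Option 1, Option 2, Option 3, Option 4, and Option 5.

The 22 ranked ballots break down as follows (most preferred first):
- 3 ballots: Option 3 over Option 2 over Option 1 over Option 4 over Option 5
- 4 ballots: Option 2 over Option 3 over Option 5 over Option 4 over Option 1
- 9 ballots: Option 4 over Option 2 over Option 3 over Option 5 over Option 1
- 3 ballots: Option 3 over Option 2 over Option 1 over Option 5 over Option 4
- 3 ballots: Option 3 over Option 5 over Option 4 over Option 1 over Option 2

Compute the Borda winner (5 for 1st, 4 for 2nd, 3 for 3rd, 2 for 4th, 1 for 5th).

Option 3

Option 1: 3×3 + 4×1 + 9×1 + 3×3 + 3×2 = 37
Option 2: 3×4 + 4×5 + 9×4 + 3×4 + 3×1 = 83
Option 3: 3×5 + 4×4 + 9×3 + 3×5 + 3×5 = 88
Option 4: 3×2 + 4×2 + 9×5 + 3×1 + 3×3 = 71
Option 5: 3×1 + 4×3 + 9×2 + 3×2 + 3×4 = 51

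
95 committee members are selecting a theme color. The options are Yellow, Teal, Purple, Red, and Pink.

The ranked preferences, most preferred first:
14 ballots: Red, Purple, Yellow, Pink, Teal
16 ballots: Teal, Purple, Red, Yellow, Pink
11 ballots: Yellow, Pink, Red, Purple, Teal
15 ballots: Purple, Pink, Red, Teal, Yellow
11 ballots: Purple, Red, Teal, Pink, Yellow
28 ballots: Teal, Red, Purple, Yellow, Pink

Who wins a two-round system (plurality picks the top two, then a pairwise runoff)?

Round 1 first-place votes: Yellow 11, Teal 44, Purple 26, Red 14, Pink 0. Teal and Purple advance.
Runoff: Teal is ranked above Purple on 44 ballots, Purple above Teal on 51.

Purple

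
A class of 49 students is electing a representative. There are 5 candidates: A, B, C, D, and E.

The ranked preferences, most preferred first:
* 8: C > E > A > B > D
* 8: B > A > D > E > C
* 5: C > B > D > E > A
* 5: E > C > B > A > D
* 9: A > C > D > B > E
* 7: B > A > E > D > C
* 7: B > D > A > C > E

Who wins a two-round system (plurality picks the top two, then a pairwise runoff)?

C

Round 1 first-place votes: A 9, B 22, C 13, D 0, E 5. B and C advance.
Runoff: B is ranked above C on 22 ballots, C above B on 27.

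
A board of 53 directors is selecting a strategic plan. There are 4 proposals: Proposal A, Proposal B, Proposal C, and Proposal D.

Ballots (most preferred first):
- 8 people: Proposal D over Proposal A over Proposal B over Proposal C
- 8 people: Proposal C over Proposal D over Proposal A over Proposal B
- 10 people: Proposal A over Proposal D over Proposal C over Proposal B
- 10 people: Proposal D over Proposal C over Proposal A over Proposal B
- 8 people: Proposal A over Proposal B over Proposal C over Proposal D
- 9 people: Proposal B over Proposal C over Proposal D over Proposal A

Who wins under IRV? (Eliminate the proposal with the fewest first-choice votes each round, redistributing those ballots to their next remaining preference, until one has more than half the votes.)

Round 1: Proposal A 18, Proposal B 9, Proposal C 8, Proposal D 18. Proposal C eliminated.
Round 2: Proposal A 18, Proposal B 9, Proposal D 26. Proposal B eliminated.
Round 3: Proposal A 18, Proposal D 35. Proposal D has a majority (≥27).

Proposal D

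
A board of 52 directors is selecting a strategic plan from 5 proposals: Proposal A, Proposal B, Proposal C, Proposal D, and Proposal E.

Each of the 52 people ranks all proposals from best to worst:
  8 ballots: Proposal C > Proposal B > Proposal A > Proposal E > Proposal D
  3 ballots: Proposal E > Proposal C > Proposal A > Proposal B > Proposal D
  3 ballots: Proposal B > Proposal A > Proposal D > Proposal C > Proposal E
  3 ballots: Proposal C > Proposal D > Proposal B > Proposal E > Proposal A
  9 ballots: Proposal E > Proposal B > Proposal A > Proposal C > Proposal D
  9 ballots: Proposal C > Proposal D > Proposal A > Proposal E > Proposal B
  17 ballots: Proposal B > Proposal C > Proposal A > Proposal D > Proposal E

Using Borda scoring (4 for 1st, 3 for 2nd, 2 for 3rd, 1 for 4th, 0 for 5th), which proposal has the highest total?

Proposal C

Proposal A: 8×2 + 3×2 + 3×3 + 3×0 + 9×2 + 9×2 + 17×2 = 101
Proposal B: 8×3 + 3×1 + 3×4 + 3×2 + 9×3 + 9×0 + 17×4 = 140
Proposal C: 8×4 + 3×3 + 3×1 + 3×4 + 9×1 + 9×4 + 17×3 = 152
Proposal D: 8×0 + 3×0 + 3×2 + 3×3 + 9×0 + 9×3 + 17×1 = 59
Proposal E: 8×1 + 3×4 + 3×0 + 3×1 + 9×4 + 9×1 + 17×0 = 68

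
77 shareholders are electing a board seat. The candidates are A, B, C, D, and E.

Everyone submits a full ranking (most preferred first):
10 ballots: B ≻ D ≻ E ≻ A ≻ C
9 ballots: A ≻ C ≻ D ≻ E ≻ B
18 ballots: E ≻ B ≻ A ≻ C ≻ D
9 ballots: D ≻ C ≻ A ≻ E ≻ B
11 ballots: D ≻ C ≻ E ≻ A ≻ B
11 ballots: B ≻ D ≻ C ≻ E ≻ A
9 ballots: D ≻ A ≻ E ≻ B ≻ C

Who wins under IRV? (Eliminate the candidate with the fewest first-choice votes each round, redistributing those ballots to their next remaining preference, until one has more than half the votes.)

B

Round 1: A 9, B 21, C 0, D 29, E 18. C eliminated.
Round 2: A 9, B 21, D 29, E 18. A eliminated.
Round 3: B 21, D 38, E 18. E eliminated.
Round 4: B 39, D 38. B has a majority (≥39).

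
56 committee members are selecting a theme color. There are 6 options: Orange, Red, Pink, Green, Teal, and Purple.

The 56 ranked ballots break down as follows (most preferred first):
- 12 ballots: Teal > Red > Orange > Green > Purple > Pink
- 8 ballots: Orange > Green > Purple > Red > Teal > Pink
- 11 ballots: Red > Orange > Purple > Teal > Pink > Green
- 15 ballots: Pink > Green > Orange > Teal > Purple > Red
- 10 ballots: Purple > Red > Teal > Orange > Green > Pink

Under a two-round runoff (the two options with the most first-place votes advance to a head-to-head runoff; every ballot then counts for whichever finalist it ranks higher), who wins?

Teal

Round 1 first-place votes: Orange 8, Red 11, Pink 15, Green 0, Teal 12, Purple 10. Pink and Teal advance.
Runoff: Pink is ranked above Teal on 15 ballots, Teal above Pink on 41.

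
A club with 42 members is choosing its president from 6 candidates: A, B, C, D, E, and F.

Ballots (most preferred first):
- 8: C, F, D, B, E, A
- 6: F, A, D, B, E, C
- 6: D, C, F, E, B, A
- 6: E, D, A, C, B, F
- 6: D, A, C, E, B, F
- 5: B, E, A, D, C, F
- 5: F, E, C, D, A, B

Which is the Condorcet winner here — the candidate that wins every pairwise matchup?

D vs A: 31–11
D vs B: 37–5
D vs C: 29–13
D vs E: 26–16
D vs F: 23–19
D beats every other candidate.

D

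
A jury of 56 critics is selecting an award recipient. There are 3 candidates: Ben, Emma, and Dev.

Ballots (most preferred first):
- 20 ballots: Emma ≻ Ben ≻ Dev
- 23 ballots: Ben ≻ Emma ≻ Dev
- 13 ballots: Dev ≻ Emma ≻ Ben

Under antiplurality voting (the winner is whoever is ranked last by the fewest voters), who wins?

Emma

Last-place votes: Ben 13, Emma 0, Dev 43.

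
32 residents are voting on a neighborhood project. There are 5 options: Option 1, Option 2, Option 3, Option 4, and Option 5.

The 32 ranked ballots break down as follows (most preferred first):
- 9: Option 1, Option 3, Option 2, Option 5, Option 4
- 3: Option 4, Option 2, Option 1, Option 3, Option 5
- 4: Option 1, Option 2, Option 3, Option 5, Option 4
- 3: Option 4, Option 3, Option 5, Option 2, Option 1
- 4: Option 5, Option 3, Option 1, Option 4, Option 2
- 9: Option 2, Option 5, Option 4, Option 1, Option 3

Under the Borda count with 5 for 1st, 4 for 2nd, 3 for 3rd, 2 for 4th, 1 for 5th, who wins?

Option 2

Option 1: 9×5 + 3×3 + 4×5 + 3×1 + 4×3 + 9×2 = 107
Option 2: 9×3 + 3×4 + 4×4 + 3×2 + 4×1 + 9×5 = 110
Option 3: 9×4 + 3×2 + 4×3 + 3×4 + 4×4 + 9×1 = 91
Option 4: 9×1 + 3×5 + 4×1 + 3×5 + 4×2 + 9×3 = 78
Option 5: 9×2 + 3×1 + 4×2 + 3×3 + 4×5 + 9×4 = 94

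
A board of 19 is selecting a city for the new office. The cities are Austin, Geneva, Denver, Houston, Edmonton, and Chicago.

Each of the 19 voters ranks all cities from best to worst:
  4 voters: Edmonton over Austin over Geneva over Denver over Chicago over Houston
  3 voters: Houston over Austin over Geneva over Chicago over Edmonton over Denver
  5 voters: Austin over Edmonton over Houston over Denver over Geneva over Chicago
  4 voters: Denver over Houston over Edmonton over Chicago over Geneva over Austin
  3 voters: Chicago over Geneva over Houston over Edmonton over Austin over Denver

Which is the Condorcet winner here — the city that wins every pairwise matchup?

Houston

Houston vs Austin: 10–9
Houston vs Geneva: 12–7
Houston vs Denver: 11–8
Houston vs Edmonton: 10–9
Houston vs Chicago: 12–7
Houston beats every other city.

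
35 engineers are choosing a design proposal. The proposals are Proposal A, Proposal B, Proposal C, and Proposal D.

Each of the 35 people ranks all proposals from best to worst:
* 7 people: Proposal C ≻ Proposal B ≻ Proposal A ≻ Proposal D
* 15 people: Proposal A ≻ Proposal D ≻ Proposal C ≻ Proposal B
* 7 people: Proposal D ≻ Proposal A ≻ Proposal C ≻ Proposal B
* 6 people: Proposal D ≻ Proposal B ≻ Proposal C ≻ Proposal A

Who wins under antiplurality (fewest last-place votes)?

Last-place votes: Proposal A 6, Proposal B 22, Proposal C 0, Proposal D 7.

Proposal C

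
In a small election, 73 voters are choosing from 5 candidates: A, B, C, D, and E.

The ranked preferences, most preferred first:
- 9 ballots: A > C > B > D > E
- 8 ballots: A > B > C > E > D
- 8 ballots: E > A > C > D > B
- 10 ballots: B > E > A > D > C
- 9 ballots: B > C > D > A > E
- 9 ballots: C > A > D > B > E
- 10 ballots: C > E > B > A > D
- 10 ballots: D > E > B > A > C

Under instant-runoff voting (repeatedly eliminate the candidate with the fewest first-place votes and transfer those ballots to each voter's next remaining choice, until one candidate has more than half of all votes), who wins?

Round 1: A 17, B 19, C 19, D 10, E 8. E eliminated.
Round 2: A 25, B 19, C 19, D 10. D eliminated.
Round 3: A 25, B 29, C 19. C eliminated.
Round 4: A 34, B 39. B has a majority (≥37).

B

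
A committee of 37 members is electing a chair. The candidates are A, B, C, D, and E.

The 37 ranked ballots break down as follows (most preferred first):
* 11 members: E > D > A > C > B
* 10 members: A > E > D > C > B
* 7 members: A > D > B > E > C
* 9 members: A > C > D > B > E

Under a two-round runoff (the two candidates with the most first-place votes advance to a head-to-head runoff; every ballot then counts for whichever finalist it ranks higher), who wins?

A

Round 1 first-place votes: A 26, B 0, C 0, D 0, E 11. A and E advance.
Runoff: A is ranked above E on 26 ballots, E above A on 11.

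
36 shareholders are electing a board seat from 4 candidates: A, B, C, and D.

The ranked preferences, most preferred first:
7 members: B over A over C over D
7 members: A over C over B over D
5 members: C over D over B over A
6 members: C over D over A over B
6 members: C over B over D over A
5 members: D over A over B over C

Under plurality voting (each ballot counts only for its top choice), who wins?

C

First-place votes: A 7, B 7, C 17, D 5.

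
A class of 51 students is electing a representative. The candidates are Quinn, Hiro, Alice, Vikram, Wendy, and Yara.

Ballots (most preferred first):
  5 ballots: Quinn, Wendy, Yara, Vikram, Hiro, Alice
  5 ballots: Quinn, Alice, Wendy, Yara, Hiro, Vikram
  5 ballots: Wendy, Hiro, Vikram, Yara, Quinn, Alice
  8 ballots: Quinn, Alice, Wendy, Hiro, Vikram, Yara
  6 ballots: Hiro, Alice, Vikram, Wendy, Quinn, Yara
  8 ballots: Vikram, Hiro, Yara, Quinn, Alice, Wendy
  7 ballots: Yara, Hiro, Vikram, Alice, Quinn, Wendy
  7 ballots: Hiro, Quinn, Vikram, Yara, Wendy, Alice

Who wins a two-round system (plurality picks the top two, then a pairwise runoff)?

Round 1 first-place votes: Quinn 18, Hiro 13, Alice 0, Vikram 8, Wendy 5, Yara 7. Quinn and Hiro advance.
Runoff: Quinn is ranked above Hiro on 18 ballots, Hiro above Quinn on 33.

Hiro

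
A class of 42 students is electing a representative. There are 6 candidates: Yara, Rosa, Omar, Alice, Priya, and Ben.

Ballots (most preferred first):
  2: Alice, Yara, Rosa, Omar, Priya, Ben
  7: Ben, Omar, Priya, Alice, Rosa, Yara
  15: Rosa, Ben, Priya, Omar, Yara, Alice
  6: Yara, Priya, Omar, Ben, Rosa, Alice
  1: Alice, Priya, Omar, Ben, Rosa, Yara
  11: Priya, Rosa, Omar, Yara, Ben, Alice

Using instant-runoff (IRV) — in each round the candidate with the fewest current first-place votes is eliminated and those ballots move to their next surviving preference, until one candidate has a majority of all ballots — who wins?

Priya

Round 1: Yara 6, Rosa 15, Omar 0, Alice 3, Priya 11, Ben 7. Omar eliminated.
Round 2: Yara 6, Rosa 15, Alice 3, Priya 11, Ben 7. Alice eliminated.
Round 3: Yara 8, Rosa 15, Priya 12, Ben 7. Ben eliminated.
Round 4: Yara 8, Rosa 15, Priya 19. Yara eliminated.
Round 5: Rosa 17, Priya 25. Priya has a majority (≥22).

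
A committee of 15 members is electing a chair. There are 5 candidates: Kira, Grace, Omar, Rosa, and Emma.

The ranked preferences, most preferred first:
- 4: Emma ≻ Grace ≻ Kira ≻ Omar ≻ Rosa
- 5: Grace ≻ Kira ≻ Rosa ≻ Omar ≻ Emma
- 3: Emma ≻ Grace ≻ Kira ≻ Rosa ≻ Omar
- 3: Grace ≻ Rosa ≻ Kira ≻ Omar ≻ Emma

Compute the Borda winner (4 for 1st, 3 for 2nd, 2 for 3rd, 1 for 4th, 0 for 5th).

Kira: 4×2 + 5×3 + 3×2 + 3×2 = 35
Grace: 4×3 + 5×4 + 3×3 + 3×4 = 53
Omar: 4×1 + 5×1 + 3×0 + 3×1 = 12
Rosa: 4×0 + 5×2 + 3×1 + 3×3 = 22
Emma: 4×4 + 5×0 + 3×4 + 3×0 = 28

Grace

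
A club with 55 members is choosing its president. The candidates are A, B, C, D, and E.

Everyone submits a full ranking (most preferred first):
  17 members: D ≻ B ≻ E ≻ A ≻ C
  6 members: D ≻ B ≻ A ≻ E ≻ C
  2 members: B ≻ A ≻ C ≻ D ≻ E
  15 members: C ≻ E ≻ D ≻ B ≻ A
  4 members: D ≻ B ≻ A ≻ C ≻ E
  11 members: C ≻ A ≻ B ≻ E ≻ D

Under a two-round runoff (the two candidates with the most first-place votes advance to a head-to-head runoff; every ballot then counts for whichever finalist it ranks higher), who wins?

Round 1 first-place votes: A 0, B 2, C 26, D 27, E 0. D and C advance.
Runoff: D is ranked above C on 27 ballots, C above D on 28.

C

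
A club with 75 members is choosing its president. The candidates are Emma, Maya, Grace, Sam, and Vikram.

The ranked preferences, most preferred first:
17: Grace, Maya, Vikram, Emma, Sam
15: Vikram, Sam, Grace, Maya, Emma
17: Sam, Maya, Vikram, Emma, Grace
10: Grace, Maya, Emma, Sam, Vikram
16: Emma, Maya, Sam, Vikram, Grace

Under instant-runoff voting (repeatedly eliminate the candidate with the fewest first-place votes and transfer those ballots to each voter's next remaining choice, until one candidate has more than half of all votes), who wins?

Sam

Round 1: Emma 16, Maya 0, Grace 27, Sam 17, Vikram 15. Maya eliminated.
Round 2: Emma 16, Grace 27, Sam 17, Vikram 15. Vikram eliminated.
Round 3: Emma 16, Grace 27, Sam 32. Emma eliminated.
Round 4: Grace 27, Sam 48. Sam has a majority (≥38).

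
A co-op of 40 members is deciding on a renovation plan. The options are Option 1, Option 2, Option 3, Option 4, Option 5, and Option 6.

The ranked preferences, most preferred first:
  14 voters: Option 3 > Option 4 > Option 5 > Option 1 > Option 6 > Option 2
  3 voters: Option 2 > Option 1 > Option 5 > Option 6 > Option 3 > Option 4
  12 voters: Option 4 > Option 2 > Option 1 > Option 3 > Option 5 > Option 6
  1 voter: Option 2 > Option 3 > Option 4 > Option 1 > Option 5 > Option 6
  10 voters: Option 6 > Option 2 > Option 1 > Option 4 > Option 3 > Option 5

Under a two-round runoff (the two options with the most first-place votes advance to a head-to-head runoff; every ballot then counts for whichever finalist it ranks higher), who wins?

Round 1 first-place votes: Option 1 0, Option 2 4, Option 3 14, Option 4 12, Option 5 0, Option 6 10. Option 3 and Option 4 advance.
Runoff: Option 3 is ranked above Option 4 on 18 ballots, Option 4 above Option 3 on 22.

Option 4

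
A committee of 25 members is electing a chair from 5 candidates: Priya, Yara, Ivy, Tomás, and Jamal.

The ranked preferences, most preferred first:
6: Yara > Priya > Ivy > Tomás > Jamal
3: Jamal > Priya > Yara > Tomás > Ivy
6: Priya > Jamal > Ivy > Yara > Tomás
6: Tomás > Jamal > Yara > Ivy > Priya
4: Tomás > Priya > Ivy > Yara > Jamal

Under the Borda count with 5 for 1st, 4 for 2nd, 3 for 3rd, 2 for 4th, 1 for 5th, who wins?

Priya: 6×4 + 3×4 + 6×5 + 6×1 + 4×4 = 88
Yara: 6×5 + 3×3 + 6×2 + 6×3 + 4×2 = 77
Ivy: 6×3 + 3×1 + 6×3 + 6×2 + 4×3 = 63
Tomás: 6×2 + 3×2 + 6×1 + 6×5 + 4×5 = 74
Jamal: 6×1 + 3×5 + 6×4 + 6×4 + 4×1 = 73

Priya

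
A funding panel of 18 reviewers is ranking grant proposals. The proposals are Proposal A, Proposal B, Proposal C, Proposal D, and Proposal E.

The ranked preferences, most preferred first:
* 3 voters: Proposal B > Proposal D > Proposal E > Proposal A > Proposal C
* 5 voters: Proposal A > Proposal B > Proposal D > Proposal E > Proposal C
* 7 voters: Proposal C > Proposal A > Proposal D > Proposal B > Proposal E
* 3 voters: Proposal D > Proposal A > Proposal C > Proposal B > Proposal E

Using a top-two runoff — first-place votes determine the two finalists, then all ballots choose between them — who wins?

Round 1 first-place votes: Proposal A 5, Proposal B 3, Proposal C 7, Proposal D 3, Proposal E 0. Proposal C and Proposal A advance.
Runoff: Proposal C is ranked above Proposal A on 7 ballots, Proposal A above Proposal C on 11.

Proposal A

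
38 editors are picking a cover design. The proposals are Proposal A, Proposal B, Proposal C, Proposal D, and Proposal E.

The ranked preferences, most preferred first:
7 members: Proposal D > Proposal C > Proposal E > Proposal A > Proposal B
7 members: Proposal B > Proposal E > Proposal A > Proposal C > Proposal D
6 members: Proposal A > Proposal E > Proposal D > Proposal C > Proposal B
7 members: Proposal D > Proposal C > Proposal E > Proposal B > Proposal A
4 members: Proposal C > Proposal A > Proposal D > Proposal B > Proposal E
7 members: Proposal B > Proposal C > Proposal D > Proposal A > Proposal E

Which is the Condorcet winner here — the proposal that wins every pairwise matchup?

Proposal D

Proposal D vs Proposal A: 21–17
Proposal D vs Proposal B: 24–14
Proposal D vs Proposal C: 20–18
Proposal D vs Proposal E: 25–13
Proposal D beats every other proposal.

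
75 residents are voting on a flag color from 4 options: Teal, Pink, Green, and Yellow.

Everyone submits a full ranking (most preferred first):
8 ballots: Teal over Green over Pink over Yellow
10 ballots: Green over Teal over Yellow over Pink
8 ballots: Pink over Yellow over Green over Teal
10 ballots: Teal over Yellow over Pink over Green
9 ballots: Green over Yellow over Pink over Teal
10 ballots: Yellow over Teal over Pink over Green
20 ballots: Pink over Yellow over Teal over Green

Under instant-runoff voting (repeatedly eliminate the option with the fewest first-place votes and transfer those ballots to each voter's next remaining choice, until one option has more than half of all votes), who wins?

Teal

Round 1: Teal 18, Pink 28, Green 19, Yellow 10. Yellow eliminated.
Round 2: Teal 28, Pink 28, Green 19. Green eliminated.
Round 3: Teal 38, Pink 37. Teal has a majority (≥38).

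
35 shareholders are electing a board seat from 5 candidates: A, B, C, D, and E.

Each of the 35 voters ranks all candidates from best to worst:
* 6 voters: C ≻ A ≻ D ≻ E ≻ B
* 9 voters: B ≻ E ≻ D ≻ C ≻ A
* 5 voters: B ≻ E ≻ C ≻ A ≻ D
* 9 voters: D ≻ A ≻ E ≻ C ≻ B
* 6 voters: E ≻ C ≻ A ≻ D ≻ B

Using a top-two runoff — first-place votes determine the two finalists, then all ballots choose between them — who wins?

D

Round 1 first-place votes: A 0, B 14, C 6, D 9, E 6. B and D advance.
Runoff: B is ranked above D on 14 ballots, D above B on 21.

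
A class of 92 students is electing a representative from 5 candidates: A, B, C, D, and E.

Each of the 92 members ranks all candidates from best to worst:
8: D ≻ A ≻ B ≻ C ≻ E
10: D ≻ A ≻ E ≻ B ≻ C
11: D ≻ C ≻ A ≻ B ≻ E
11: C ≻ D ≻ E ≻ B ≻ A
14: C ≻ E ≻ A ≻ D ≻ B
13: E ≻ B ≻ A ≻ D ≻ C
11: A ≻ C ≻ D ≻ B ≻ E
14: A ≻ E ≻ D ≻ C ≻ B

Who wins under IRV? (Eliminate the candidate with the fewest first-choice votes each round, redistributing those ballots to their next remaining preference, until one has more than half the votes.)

A

Round 1: A 25, B 0, C 25, D 29, E 13. B eliminated.
Round 2: A 25, C 25, D 29, E 13. E eliminated.
Round 3: A 38, C 25, D 29. C eliminated.
Round 4: A 52, D 40. A has a majority (≥47).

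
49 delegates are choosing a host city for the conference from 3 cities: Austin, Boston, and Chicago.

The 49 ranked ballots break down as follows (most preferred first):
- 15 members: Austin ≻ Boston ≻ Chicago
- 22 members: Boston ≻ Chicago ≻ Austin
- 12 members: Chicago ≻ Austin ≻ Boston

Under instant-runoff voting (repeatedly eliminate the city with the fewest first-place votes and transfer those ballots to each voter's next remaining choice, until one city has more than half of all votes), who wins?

Austin

Round 1: Austin 15, Boston 22, Chicago 12. Chicago eliminated.
Round 2: Austin 27, Boston 22. Austin has a majority (≥25).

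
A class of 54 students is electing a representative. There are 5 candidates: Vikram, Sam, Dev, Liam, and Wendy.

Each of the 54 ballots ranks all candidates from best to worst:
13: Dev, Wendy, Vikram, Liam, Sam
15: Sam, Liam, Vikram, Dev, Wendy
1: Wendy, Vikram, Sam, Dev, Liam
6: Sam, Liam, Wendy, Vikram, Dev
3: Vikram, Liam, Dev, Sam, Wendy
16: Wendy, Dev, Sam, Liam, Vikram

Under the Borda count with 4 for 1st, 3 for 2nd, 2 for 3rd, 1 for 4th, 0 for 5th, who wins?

Dev

Vikram: 13×2 + 15×2 + 1×3 + 6×1 + 3×4 + 16×0 = 77
Sam: 13×0 + 15×4 + 1×2 + 6×4 + 3×1 + 16×2 = 121
Dev: 13×4 + 15×1 + 1×1 + 6×0 + 3×2 + 16×3 = 122
Liam: 13×1 + 15×3 + 1×0 + 6×3 + 3×3 + 16×1 = 101
Wendy: 13×3 + 15×0 + 1×4 + 6×2 + 3×0 + 16×4 = 119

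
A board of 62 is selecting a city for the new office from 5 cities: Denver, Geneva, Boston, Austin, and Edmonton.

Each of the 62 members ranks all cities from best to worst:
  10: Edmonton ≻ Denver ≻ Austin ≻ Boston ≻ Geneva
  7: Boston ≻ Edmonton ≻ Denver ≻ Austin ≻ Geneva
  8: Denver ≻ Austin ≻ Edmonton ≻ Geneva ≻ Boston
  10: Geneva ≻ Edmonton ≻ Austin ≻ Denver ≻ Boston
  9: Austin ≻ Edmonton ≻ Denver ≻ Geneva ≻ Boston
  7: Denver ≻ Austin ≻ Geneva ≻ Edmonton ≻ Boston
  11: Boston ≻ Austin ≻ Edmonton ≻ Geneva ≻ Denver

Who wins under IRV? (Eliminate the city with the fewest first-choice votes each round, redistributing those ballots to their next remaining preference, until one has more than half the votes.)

Edmonton

Round 1: Denver 15, Geneva 10, Boston 18, Austin 9, Edmonton 10. Austin eliminated.
Round 2: Denver 15, Geneva 10, Boston 18, Edmonton 19. Geneva eliminated.
Round 3: Denver 15, Boston 18, Edmonton 29. Denver eliminated.
Round 4: Boston 18, Edmonton 44. Edmonton has a majority (≥32).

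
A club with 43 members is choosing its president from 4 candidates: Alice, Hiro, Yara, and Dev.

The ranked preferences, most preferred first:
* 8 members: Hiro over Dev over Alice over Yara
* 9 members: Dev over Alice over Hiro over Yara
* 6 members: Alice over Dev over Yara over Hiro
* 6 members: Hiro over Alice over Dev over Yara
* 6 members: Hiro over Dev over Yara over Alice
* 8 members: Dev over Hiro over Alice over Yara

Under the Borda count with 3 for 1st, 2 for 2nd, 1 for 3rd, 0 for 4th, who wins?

Dev

Alice: 8×1 + 9×2 + 6×3 + 6×2 + 6×0 + 8×1 = 64
Hiro: 8×3 + 9×1 + 6×0 + 6×3 + 6×3 + 8×2 = 85
Yara: 8×0 + 9×0 + 6×1 + 6×0 + 6×1 + 8×0 = 12
Dev: 8×2 + 9×3 + 6×2 + 6×1 + 6×2 + 8×3 = 97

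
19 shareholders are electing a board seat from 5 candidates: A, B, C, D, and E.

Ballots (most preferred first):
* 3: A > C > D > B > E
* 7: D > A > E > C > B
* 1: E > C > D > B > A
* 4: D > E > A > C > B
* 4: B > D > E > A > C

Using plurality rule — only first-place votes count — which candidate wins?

D

First-place votes: A 3, B 4, C 0, D 11, E 1.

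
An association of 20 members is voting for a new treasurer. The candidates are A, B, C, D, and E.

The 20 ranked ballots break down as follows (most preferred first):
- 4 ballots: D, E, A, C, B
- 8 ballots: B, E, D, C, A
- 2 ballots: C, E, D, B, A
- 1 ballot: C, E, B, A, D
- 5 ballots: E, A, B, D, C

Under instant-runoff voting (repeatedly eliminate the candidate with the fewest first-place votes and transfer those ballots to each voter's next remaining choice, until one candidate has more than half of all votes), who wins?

E

Round 1: A 0, B 8, C 3, D 4, E 5. A eliminated.
Round 2: B 8, C 3, D 4, E 5. C eliminated.
Round 3: B 8, D 4, E 8. D eliminated.
Round 4: B 8, E 12. E has a majority (≥11).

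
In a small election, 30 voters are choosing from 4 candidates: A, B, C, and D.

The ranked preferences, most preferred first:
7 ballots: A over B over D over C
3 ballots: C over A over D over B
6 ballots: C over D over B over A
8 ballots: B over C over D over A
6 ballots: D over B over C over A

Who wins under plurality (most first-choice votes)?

First-place votes: A 7, B 8, C 9, D 6.

C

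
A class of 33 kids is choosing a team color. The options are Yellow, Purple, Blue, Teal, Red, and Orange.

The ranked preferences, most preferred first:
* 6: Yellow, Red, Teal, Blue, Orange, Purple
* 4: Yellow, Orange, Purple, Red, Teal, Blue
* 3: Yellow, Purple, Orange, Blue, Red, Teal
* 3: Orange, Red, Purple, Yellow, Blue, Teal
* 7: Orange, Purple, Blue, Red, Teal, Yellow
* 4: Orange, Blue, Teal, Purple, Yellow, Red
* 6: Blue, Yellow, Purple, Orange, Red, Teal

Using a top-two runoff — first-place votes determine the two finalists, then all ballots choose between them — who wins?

Yellow

Round 1 first-place votes: Yellow 13, Purple 0, Blue 6, Teal 0, Red 0, Orange 14. Orange and Yellow advance.
Runoff: Orange is ranked above Yellow on 14 ballots, Yellow above Orange on 19.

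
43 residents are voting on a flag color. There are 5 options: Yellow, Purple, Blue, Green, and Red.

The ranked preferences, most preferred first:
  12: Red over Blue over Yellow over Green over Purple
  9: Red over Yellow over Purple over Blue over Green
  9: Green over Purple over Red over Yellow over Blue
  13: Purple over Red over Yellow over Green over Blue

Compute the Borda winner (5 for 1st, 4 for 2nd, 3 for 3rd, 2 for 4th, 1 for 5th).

Red

Yellow: 12×3 + 9×4 + 9×2 + 13×3 = 129
Purple: 12×1 + 9×3 + 9×4 + 13×5 = 140
Blue: 12×4 + 9×2 + 9×1 + 13×1 = 88
Green: 12×2 + 9×1 + 9×5 + 13×2 = 104
Red: 12×5 + 9×5 + 9×3 + 13×4 = 184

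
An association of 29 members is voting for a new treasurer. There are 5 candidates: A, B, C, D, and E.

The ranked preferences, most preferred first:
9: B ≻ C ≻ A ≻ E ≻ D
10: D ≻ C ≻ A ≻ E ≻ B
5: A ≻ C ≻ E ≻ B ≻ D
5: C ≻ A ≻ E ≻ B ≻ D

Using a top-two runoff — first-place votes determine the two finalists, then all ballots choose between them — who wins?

B

Round 1 first-place votes: A 5, B 9, C 5, D 10, E 0. D and B advance.
Runoff: D is ranked above B on 10 ballots, B above D on 19.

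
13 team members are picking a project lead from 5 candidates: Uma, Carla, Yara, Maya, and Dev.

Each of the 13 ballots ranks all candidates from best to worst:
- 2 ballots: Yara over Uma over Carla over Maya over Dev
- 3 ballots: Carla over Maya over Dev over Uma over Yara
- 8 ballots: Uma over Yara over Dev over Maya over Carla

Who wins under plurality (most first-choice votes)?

First-place votes: Uma 8, Carla 3, Yara 2, Maya 0, Dev 0.

Uma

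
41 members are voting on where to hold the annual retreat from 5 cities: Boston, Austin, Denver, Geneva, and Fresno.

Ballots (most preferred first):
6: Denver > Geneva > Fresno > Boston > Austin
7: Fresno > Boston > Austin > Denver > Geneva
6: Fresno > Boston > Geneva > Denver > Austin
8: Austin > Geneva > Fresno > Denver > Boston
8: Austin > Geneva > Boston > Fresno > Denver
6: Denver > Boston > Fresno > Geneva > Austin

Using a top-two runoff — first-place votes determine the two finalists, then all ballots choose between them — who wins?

Fresno

Round 1 first-place votes: Boston 0, Austin 16, Denver 12, Geneva 0, Fresno 13. Austin and Fresno advance.
Runoff: Austin is ranked above Fresno on 16 ballots, Fresno above Austin on 25.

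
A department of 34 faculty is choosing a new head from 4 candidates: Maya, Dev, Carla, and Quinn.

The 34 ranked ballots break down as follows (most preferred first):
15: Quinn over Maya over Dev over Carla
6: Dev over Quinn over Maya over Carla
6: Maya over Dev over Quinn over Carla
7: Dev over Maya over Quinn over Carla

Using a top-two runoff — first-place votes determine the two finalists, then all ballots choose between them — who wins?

Dev

Round 1 first-place votes: Maya 6, Dev 13, Carla 0, Quinn 15. Quinn and Dev advance.
Runoff: Quinn is ranked above Dev on 15 ballots, Dev above Quinn on 19.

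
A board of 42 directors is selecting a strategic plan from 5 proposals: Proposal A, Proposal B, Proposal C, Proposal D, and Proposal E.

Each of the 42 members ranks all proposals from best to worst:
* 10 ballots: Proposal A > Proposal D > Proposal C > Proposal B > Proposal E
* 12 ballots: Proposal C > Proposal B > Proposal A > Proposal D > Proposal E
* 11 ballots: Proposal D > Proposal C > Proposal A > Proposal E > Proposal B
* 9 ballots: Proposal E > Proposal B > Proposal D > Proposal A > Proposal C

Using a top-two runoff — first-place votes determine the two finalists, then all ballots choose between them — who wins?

Proposal D

Round 1 first-place votes: Proposal A 10, Proposal B 0, Proposal C 12, Proposal D 11, Proposal E 9. Proposal C and Proposal D advance.
Runoff: Proposal C is ranked above Proposal D on 12 ballots, Proposal D above Proposal C on 30.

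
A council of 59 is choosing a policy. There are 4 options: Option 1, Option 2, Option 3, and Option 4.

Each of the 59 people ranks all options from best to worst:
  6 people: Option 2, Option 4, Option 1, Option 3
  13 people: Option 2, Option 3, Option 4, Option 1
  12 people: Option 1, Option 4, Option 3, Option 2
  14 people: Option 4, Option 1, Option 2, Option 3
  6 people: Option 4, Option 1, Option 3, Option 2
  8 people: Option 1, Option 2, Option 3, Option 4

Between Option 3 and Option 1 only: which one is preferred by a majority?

Option 1

Option 3 is ranked above Option 1 on 13 ballots; Option 1 above Option 3 on 46.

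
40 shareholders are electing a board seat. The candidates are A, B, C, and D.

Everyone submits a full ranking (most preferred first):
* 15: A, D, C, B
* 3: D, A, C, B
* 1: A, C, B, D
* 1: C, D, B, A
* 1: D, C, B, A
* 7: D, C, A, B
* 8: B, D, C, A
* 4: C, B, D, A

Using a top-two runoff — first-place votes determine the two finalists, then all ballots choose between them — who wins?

Round 1 first-place votes: A 16, B 8, C 5, D 11. A and D advance.
Runoff: A is ranked above D on 16 ballots, D above A on 24.

D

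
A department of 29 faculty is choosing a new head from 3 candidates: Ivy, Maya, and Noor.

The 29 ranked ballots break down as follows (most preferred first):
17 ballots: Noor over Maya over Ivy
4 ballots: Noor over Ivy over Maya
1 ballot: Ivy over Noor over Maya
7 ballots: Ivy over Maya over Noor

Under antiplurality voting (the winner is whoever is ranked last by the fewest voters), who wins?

Last-place votes: Ivy 17, Maya 5, Noor 7.

Maya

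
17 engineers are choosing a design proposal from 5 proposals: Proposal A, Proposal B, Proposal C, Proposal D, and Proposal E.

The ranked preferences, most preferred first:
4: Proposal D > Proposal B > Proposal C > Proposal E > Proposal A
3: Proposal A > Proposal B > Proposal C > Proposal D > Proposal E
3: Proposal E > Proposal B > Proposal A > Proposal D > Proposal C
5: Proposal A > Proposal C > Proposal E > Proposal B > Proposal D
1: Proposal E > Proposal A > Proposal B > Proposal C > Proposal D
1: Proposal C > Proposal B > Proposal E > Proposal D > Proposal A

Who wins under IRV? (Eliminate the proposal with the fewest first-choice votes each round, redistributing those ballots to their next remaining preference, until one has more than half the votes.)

Proposal E

Round 1: Proposal A 8, Proposal B 0, Proposal C 1, Proposal D 4, Proposal E 4. Proposal B eliminated.
Round 2: Proposal A 8, Proposal C 1, Proposal D 4, Proposal E 4. Proposal C eliminated.
Round 3: Proposal A 8, Proposal D 4, Proposal E 5. Proposal D eliminated.
Round 4: Proposal A 8, Proposal E 9. Proposal E has a majority (≥9).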